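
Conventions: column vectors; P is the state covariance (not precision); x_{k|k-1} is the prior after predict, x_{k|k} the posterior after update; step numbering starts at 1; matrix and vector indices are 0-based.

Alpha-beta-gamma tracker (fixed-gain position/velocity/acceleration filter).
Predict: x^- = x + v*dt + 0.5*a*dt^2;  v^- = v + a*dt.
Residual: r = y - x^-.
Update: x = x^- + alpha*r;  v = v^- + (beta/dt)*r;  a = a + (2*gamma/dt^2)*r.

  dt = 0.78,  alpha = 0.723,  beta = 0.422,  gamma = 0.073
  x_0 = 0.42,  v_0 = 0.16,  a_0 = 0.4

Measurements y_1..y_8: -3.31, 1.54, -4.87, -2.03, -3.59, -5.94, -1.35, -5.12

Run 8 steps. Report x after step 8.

step 1: x_pred=0.6665  r=-3.9765  x^+=-2.2085  v^+=-1.6794  a^+=-0.5543
step 2: x_pred=-3.6870  r=5.2270  x^+=0.0921  v^+=0.7163  a^+=0.7001
step 3: x_pred=0.8638  r=-5.7338  x^+=-3.2817  v^+=-1.8398  a^+=-0.6759
step 4: x_pred=-4.9224  r=2.8924  x^+=-2.8312  v^+=-0.8021  a^+=0.0182
step 5: x_pred=-3.4513  r=-0.1387  x^+=-3.5516  v^+=-0.8629  a^+=-0.0151
step 6: x_pred=-4.2292  r=-1.7108  x^+=-5.4661  v^+=-1.8002  a^+=-0.4256
step 7: x_pred=-6.9998  r=5.6498  x^+=-2.9150  v^+=0.9245  a^+=0.9302
step 8: x_pred=-1.9109  r=-3.2091  x^+=-4.2311  v^+=-0.0862  a^+=0.1601

x_post = -4.2311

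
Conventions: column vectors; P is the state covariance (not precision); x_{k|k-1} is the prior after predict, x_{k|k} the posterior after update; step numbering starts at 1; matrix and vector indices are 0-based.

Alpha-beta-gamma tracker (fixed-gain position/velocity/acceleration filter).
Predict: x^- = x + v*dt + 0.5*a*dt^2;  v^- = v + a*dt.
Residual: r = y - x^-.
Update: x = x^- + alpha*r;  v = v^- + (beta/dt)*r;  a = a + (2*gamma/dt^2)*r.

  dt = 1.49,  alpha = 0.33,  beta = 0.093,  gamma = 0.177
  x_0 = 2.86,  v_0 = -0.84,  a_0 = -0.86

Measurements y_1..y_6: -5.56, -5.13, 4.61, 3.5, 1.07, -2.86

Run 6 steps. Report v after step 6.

step 1: x_pred=0.6538  r=-6.2138  x^+=-1.3968  v^+=-2.5092  a^+=-1.8508
step 2: x_pred=-7.1900  r=2.0600  x^+=-6.5102  v^+=-5.1383  a^+=-1.5223
step 3: x_pred=-15.8562  r=20.4662  x^+=-9.1024  v^+=-6.1292  a^+=1.7411
step 4: x_pred=-16.3022  r=19.8022  x^+=-9.7675  v^+=-2.2990  a^+=4.8986
step 5: x_pred=-7.7554  r=8.8254  x^+=-4.8430  v^+=5.5507  a^+=6.3058
step 6: x_pred=10.4273  r=-13.2873  x^+=6.0425  v^+=14.1170  a^+=4.1871

v_post = 14.1170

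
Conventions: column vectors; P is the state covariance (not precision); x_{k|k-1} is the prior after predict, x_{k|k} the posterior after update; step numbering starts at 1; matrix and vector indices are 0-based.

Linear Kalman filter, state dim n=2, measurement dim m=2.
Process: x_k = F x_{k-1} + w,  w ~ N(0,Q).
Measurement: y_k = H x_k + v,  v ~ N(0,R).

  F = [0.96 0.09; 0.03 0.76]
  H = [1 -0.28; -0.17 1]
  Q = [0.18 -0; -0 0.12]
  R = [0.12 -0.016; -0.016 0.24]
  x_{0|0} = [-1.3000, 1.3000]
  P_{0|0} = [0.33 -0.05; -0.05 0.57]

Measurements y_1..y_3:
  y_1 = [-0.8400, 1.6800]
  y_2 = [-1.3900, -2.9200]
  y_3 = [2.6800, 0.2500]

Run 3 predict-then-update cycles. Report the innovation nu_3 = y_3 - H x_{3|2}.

step 1: x^-=[-1.1310, 0.9490]  P^-=[0.4801 0.0119; 0.0119 0.4472]  S=[0.6285 -0.2104; -0.2104 0.6971]  K=[0.8066 0.1434; 0.0372 0.6499]  nu=[0.5567, 0.5387]  x^+=[-0.6047, 1.3199]  P^+=[0.1055 0.0395; 0.0395 0.1621]
step 2: x^-=[-0.4617, 0.9850]  P^-=[0.2854 0.0430; 0.0430 0.2155]  S=[0.3982 -0.0798; -0.0798 0.4491]  K=[0.7093 0.1138; 0.0512 0.4727]  nu=[-0.6525, -3.9835]  x^+=[-1.3777, -0.9313]  P^+=[0.0921 0.0316; 0.0316 0.1180]
step 3: x^-=[-1.4064, -0.7491]  P^-=[0.2713 0.0339; 0.0339 0.1897]  S=[0.3872 -0.0797; -0.0797 0.4260]  K=[0.6972 0.1018; 0.0408 0.4394]  nu=[3.8767, 0.7600]  x^+=[1.3736, -0.2569]  P^+=[0.0900 0.0286; 0.0286 0.1097]

innov = [3.8767, 0.7600]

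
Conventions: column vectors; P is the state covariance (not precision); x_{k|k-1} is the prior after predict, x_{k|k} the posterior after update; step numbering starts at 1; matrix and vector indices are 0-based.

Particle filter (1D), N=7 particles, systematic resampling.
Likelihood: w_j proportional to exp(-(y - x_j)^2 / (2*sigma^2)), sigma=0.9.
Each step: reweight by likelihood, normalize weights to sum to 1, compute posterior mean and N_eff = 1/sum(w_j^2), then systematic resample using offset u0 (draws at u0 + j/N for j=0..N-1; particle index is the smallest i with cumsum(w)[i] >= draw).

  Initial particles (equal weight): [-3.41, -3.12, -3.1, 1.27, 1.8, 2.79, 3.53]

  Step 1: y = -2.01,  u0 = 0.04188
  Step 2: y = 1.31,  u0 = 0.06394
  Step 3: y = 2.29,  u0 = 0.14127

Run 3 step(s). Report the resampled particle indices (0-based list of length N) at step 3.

resampled_idx = [1, 2, 3, 4, 5, 6, 6]

step 1: w=[0.2391, 0.3747, 0.3850, 0.0010, 0.0001, 0.0000, 0.0000]  mean=-3.1765  Neff=2.8916  idx=[0, 0, 1, 1, 1, 2, 2]
step 2: w=[0.0346, 0.0346, 0.1780, 0.1780, 0.1780, 0.1985, 0.1985]  mean=-3.1321  Neff=5.6759  idx=[1, 2, 3, 4, 5, 5, 6]
step 3: w=[0.0208, 0.1523, 0.1523, 0.1523, 0.1741, 0.1741, 0.1741]  mean=-3.1156  Neff=6.2138  idx=[1, 2, 3, 4, 5, 6, 6]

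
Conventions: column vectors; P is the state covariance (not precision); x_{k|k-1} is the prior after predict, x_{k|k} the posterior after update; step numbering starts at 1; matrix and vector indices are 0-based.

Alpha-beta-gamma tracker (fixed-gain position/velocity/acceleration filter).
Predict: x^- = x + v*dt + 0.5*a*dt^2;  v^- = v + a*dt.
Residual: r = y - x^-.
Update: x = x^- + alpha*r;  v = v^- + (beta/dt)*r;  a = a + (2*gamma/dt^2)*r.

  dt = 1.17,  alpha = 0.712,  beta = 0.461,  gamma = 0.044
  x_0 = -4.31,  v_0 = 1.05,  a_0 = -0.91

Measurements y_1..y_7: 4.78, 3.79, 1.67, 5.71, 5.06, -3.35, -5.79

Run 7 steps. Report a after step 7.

step 1: x_pred=-3.7043  r=8.4843  x^+=2.3365  v^+=3.3283  a^+=-0.3646
step 2: x_pred=5.9811  r=-2.1911  x^+=4.4210  v^+=2.0384  a^+=-0.5054
step 3: x_pred=6.4600  r=-4.7900  x^+=3.0495  v^+=-0.4403  a^+=-0.8134
step 4: x_pred=1.9777  r=3.7323  x^+=4.6351  v^+=0.0787  a^+=-0.5734
step 5: x_pred=4.3346  r=0.7254  x^+=4.8511  v^+=-0.3064  a^+=-0.5268
step 6: x_pred=4.1320  r=-7.4820  x^+=-1.1952  v^+=-3.8708  a^+=-1.0078
step 7: x_pred=-6.4138  r=0.6238  x^+=-5.9697  v^+=-4.8041  a^+=-0.9677

a_post = -0.9677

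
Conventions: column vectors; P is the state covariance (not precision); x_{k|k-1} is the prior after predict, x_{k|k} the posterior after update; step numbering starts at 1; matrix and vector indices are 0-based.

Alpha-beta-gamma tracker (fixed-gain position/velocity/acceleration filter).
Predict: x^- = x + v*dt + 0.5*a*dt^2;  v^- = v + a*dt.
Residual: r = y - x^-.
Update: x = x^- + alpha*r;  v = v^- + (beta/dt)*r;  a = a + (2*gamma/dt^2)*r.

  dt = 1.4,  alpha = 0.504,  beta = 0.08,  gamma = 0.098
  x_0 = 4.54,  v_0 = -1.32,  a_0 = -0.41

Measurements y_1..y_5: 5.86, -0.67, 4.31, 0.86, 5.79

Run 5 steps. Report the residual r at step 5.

resid = 7.1668

step 1: x_pred=2.2902  r=3.5698  x^+=4.0894  v^+=-1.6900  a^+=-0.0530
step 2: x_pred=1.6714  r=-2.3414  x^+=0.4913  v^+=-1.8980  a^+=-0.2872
step 3: x_pred=-2.4473  r=6.7573  x^+=0.9584  v^+=-1.9139  a^+=0.3886
step 4: x_pred=-1.3403  r=2.2003  x^+=-0.2314  v^+=-1.2442  a^+=0.6086
step 5: x_pred=-1.3768  r=7.1668  x^+=2.2353  v^+=0.0174  a^+=1.3253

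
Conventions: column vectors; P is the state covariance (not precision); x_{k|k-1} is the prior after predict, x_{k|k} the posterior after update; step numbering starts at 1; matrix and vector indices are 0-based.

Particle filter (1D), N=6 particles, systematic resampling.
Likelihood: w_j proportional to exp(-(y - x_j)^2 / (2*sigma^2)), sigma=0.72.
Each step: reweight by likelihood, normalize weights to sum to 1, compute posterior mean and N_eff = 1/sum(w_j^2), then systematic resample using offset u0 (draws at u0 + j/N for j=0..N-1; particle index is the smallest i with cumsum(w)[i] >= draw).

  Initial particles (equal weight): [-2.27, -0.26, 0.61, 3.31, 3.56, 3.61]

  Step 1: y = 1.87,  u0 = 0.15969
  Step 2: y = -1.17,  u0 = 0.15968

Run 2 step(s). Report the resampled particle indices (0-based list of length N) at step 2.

resampled_idx = [0, 0, 0, 1, 1, 1]

step 1: w=[0.0000, 0.0261, 0.4489, 0.2809, 0.1321, 0.1119]  mean=2.0713  Neff=3.2141  idx=[2, 2, 3, 3, 4, 5]
step 2: w=[0.5000, 0.5000, 0.0000, 0.0000, 0.0000, 0.0000]  mean=0.6100  Neff=2.0000  idx=[0, 0, 0, 1, 1, 1]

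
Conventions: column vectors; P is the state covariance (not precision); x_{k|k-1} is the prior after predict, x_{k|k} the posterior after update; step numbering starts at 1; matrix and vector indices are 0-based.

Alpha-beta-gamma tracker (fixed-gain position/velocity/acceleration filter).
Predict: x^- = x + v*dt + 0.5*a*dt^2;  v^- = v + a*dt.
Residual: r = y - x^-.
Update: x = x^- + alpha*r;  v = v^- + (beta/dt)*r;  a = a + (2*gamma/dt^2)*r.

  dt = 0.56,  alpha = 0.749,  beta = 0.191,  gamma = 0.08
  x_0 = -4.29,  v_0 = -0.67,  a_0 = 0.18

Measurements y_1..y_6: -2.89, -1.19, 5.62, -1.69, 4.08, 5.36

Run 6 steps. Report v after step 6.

v_post = 5.1482

step 1: x_pred=-4.6370  r=1.7470  x^+=-3.3285  v^+=0.0266  a^+=1.0713
step 2: x_pred=-3.1456  r=1.9556  x^+=-1.6809  v^+=1.2936  a^+=2.0691
step 3: x_pred=-0.6320  r=6.2520  x^+=4.0507  v^+=4.5846  a^+=5.2589
step 4: x_pred=7.4427  r=-9.1327  x^+=0.6023  v^+=4.4147  a^+=0.5993
step 5: x_pred=3.1685  r=0.9115  x^+=3.8512  v^+=5.0612  a^+=1.0644
step 6: x_pred=6.8524  r=-1.4924  x^+=5.7346  v^+=5.1482  a^+=0.3029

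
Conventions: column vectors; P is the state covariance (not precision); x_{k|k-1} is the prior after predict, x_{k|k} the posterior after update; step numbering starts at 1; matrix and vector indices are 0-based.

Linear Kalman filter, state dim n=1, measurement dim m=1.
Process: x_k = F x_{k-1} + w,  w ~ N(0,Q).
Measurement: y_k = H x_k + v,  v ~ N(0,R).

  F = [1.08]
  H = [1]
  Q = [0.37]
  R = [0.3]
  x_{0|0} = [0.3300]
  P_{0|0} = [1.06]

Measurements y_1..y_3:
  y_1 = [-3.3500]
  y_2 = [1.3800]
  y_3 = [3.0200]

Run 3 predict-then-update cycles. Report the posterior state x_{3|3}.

step 1: x^-=[0.3564]  P^-=[1.6064]  S=[1.9064]  K=[0.8426]  nu=[-3.7064]  x^+=[-2.7667]  P^+=[0.2528]
step 2: x^-=[-2.9881]  P^-=[0.6649]  S=[0.9649]  K=[0.6891]  nu=[4.3681]  x^+=[0.0218]  P^+=[0.2067]
step 3: x^-=[0.0236]  P^-=[0.6111]  S=[0.9111]  K=[0.6707]  nu=[2.9964]  x^+=[2.0334]  P^+=[0.2012]

x_post = [2.0334]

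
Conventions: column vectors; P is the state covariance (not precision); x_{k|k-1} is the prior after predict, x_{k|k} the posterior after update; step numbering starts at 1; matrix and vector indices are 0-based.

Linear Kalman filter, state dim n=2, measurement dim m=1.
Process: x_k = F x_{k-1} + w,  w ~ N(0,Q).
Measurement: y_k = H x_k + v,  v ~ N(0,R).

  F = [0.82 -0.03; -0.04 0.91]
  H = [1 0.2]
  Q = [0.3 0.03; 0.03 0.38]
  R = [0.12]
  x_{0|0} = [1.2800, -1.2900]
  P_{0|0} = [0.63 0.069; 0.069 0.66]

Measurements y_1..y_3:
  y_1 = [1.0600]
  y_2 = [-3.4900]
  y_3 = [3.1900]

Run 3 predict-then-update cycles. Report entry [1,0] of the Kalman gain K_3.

K[1,0] = 0.2227

step 1: x^-=[1.0883, -1.2251]  P^-=[0.7208 0.0429; 0.0429 0.9225]  S=[0.8949]  K=[0.8151; 0.2541]  nu=[0.2167]  x^+=[1.2649, -1.1700]  P^+=[0.1263 -0.1425; -0.1425 0.8647]
step 2: x^-=[1.0724, -1.1153]  P^-=[0.3927 -0.1042; -0.1042 1.1067]  S=[0.5153]  K=[0.7217; 0.2273]  nu=[-4.3393]  x^+=[-2.0592, -2.1015]  P^+=[0.1243 -0.1887; -0.1887 1.0801]
step 3: x^-=[-1.6255, -1.8300]  P^-=[0.3939 -0.1446; -0.1446 1.2883]  S=[0.5076]  K=[0.7190; 0.2227]  nu=[5.1815]  x^+=[2.1002, -0.6760]  P^+=[0.1315 -0.2259; -0.2259 1.2632]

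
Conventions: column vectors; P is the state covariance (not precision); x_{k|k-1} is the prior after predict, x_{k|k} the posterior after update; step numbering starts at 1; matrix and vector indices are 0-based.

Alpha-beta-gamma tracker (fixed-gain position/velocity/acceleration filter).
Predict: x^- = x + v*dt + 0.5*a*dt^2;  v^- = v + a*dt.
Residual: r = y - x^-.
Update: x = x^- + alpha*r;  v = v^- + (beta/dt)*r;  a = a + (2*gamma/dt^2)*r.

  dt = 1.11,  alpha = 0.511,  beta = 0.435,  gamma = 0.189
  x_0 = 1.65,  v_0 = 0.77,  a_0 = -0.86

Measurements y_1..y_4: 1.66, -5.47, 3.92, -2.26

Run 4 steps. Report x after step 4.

x_post = -3.1430

step 1: x_pred=1.9749  r=-0.3149  x^+=1.8140  v^+=-0.3080  a^+=-0.9566
step 2: x_pred=0.8828  r=-6.3528  x^+=-2.3635  v^+=-3.8594  a^+=-2.9056
step 3: x_pred=-8.4375  r=12.3575  x^+=-2.1228  v^+=-2.2419  a^+=0.8856
step 4: x_pred=-4.0657  r=1.8057  x^+=-3.1430  v^+=-0.5512  a^+=1.4396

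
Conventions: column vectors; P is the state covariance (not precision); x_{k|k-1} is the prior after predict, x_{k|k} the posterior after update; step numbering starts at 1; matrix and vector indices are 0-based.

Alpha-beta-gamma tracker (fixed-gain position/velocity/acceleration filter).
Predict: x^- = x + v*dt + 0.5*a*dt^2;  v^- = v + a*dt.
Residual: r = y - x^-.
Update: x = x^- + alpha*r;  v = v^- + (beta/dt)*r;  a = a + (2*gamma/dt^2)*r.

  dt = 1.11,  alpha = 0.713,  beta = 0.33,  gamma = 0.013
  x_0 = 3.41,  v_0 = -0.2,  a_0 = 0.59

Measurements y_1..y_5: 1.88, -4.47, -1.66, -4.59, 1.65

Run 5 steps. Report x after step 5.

x_post = -0.0728

step 1: x_pred=3.5515  r=-1.6715  x^+=2.3597  v^+=-0.0420  a^+=0.5547
step 2: x_pred=2.6548  r=-7.1248  x^+=-2.4252  v^+=-1.5445  a^+=0.4044
step 3: x_pred=-3.8904  r=2.2304  x^+=-2.3001  v^+=-0.4325  a^+=0.4514
step 4: x_pred=-2.5021  r=-2.0879  x^+=-3.9908  v^+=-0.5521  a^+=0.4074
step 5: x_pred=-4.3527  r=6.0027  x^+=-0.0728  v^+=1.6846  a^+=0.5341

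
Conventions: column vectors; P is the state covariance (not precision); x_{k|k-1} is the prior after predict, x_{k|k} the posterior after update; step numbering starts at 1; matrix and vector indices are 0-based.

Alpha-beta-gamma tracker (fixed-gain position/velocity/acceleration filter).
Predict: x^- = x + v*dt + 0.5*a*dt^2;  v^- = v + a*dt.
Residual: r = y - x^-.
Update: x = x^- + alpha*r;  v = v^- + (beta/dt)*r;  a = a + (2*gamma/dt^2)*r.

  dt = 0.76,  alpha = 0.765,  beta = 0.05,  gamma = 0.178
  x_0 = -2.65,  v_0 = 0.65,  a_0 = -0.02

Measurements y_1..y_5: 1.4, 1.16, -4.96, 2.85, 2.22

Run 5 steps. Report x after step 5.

x_post = 2.2069

step 1: x_pred=-2.1618  r=3.5618  x^+=0.5630  v^+=0.8691  a^+=2.1753
step 2: x_pred=1.8517  r=-0.6917  x^+=1.3226  v^+=2.4768  a^+=1.7489
step 3: x_pred=3.7100  r=-8.6700  x^+=-2.9225  v^+=3.2356  a^+=-3.5948
step 4: x_pred=-1.5016  r=4.3516  x^+=1.8274  v^+=0.7899  a^+=-0.9127
step 5: x_pred=2.1641  r=0.0559  x^+=2.2069  v^+=0.0999  a^+=-0.8782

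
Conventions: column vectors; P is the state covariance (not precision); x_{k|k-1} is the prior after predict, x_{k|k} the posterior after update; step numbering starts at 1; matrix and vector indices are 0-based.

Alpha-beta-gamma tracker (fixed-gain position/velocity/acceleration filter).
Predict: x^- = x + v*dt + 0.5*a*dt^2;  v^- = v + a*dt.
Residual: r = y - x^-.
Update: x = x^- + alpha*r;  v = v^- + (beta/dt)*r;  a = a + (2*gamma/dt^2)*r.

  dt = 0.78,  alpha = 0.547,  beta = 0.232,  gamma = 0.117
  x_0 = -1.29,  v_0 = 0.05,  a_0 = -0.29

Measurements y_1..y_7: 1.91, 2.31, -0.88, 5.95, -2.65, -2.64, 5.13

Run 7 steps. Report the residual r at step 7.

step 1: x_pred=-1.3392  r=3.2492  x^+=0.4381  v^+=0.7902  a^+=0.9597
step 2: x_pred=1.3464  r=0.9636  x^+=1.8735  v^+=1.8254  a^+=1.3303
step 3: x_pred=3.7020  r=-4.5820  x^+=1.1956  v^+=1.5002  a^+=-0.4320
step 4: x_pred=2.2344  r=3.7156  x^+=4.2668  v^+=2.2684  a^+=0.9971
step 5: x_pred=6.3395  r=-8.9895  x^+=1.4222  v^+=0.3723  a^+=-2.4604
step 6: x_pred=0.9642  r=-3.6042  x^+=-1.0073  v^+=-2.6188  a^+=-3.8466
step 7: x_pred=-4.2201  r=9.3501  x^+=0.8944  v^+=-2.8381  a^+=-0.2504

resid = 9.3501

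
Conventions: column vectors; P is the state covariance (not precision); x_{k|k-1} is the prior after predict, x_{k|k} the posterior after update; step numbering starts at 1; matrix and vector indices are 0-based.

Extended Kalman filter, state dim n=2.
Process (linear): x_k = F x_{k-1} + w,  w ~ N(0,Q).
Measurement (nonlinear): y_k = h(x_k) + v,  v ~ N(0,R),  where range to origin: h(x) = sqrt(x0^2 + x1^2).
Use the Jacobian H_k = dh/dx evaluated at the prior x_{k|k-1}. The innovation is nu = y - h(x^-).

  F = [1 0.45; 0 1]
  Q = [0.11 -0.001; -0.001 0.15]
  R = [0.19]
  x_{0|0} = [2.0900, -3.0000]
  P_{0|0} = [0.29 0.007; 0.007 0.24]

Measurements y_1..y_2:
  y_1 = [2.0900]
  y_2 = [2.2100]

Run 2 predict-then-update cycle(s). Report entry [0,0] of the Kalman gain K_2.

K[0,0] = -0.4942

step 1: x^-=[0.7400, -3.0000]  P^-=[0.4549 0.1140; 0.1140 0.3900]  H_jac=[0.2395 -0.9709]  S=[0.5307]  K=[-0.0033; -0.6620]  nu=[-0.9999]  x^+=[0.7433, -2.3380]  P^+=[0.4549 0.1128; 0.1128 0.1574]
step 2: x^-=[-0.3088, -2.3380]  P^-=[0.6983 0.1827; 0.1827 0.3074]  H_jac=[-0.1310 -0.9914]  S=[0.5515]  K=[-0.4942; -0.5959]  nu=[-0.1483]  x^+=[-0.2355, -2.2496]  P^+=[0.5636 0.0203; 0.0203 0.1115]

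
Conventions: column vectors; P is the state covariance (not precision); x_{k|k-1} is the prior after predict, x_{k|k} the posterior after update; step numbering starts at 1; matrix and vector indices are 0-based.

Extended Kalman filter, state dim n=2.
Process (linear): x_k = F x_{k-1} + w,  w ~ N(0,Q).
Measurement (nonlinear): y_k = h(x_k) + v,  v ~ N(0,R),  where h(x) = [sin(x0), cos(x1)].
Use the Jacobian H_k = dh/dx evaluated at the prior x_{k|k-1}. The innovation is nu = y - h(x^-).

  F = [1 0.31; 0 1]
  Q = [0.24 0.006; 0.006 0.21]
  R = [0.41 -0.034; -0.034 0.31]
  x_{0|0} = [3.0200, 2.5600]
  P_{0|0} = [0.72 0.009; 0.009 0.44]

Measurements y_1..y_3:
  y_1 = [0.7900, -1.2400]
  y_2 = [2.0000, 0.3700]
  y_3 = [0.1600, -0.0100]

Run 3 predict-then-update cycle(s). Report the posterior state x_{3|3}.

step 1: x^-=[3.8136, 2.5600]  P^-=[1.0079 0.1514; 0.1514 0.6500]  H_jac=[-0.7826 0.0000; 0.0000 -0.5494]  S=[1.0272 0.0311; 0.0311 0.5062]  K=[-0.7643 -0.1174; -0.0942 -0.6997]  nu=[1.4126, -0.4044]  x^+=[2.7815, 2.7099]  P^+=[0.3953 0.0189; 0.0189 0.3890]
step 2: x^-=[3.6216, 2.7099]  P^-=[0.6844 0.1455; 0.1455 0.5990]  H_jac=[-0.8870 0.0000; 0.0000 -0.4184]  S=[0.9485 0.0200; 0.0200 0.4148]  K=[-0.6376 -0.1160; -0.1235 -0.5981]  nu=[2.4618, 1.2783]  x^+=[1.9036, 1.6414]  P^+=[0.2903 0.0341; 0.0341 0.4332]
step 3: x^-=[2.4125, 1.6414]  P^-=[0.5931 0.1744; 0.1744 0.6432]  H_jac=[-0.7458 0.0000; 0.0000 -0.9975]  S=[0.7398 0.0958; 0.0958 0.9500]  K=[-0.5817 -0.1245; -0.0896 -0.6663]  nu=[-0.5062, 0.0605]  x^+=[2.6994, 1.6464]  P^+=[0.3141 0.0189; 0.0189 0.2040]

x_post = [2.6994, 1.6464]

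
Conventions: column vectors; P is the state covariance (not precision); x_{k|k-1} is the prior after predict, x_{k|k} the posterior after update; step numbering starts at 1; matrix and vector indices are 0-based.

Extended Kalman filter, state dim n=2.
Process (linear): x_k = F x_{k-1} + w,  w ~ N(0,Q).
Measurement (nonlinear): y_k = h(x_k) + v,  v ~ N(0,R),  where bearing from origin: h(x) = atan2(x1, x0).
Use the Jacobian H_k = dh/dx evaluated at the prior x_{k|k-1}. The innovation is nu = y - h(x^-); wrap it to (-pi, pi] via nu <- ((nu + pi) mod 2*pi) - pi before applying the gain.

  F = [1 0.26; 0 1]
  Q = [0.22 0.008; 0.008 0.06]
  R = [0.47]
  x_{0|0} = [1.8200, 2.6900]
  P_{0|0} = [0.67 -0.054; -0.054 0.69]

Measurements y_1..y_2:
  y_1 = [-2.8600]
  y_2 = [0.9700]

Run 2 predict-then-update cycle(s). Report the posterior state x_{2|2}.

step 1: x^-=[2.5194, 2.6900]  P^-=[0.9086 0.1334; 0.1334 0.7500]  H_jac=[-0.1980 0.1855]  S=[0.5216]  K=[-0.2975; 0.2160]  nu=[2.6051]  x^+=[1.7444, 3.2528]  P^+=[0.8624 0.1669; 0.1669 0.7257]
step 2: x^-=[2.5901, 3.2528]  P^-=[1.2183 0.3636; 0.3636 0.7857]  H_jac=[-0.1881 0.1498]  S=[0.5103]  K=[-0.3424; 0.0966]  nu=[0.0717]  x^+=[2.5656, 3.2597]  P^+=[1.1584 0.3805; 0.3805 0.7809]

x_post = [2.5656, 3.2597]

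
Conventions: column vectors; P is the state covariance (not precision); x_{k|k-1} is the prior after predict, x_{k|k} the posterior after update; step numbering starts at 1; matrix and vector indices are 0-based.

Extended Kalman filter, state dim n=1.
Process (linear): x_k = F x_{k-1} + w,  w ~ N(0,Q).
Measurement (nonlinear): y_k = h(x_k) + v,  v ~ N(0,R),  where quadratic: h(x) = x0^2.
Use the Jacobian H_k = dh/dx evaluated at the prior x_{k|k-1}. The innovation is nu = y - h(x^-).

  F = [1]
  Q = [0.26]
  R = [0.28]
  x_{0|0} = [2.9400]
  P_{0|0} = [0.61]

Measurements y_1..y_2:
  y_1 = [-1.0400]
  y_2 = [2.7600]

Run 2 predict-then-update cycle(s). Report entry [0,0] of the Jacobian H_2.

step 1: x^-=[2.9400]  P^-=[0.8700]  H_jac=[5.8800]  S=[30.3597]  K=[0.1685]  nu=[-9.6836]  x^+=[1.3083]  P^+=[0.0080]
step 2: x^-=[1.3083]  P^-=[0.2680]  H_jac=[2.6166]  S=[2.1151]  K=[0.3316]  nu=[1.0483]  x^+=[1.6559]  P^+=[0.0355]

H_jac[0,0] = 2.6166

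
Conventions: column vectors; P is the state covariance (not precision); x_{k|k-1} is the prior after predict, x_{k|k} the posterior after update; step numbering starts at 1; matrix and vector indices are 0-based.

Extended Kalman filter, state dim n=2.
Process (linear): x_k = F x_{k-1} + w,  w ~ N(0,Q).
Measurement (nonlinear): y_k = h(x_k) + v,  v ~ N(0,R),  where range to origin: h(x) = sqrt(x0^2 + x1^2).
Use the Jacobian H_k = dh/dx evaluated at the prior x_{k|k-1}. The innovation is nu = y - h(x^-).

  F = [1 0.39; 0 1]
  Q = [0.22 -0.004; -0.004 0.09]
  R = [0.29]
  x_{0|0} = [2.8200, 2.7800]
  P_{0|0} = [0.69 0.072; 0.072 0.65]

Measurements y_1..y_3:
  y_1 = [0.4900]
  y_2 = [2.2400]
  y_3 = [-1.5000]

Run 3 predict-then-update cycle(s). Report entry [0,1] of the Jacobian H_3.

step 1: x^-=[3.9042, 2.7800]  P^-=[1.0650 0.3215; 0.3215 0.7400]  H_jac=[0.8146 0.5800]  S=[1.5495]  K=[0.6803; 0.4460]  nu=[-4.3028]  x^+=[0.9772, 0.8608]  P^+=[0.3480 -0.1486; -0.1486 0.4317]
step 2: x^-=[1.3129, 0.8608]  P^-=[0.5177 0.0157; 0.0157 0.5217]  H_jac=[0.8363 0.5483]  S=[0.8234]  K=[0.5363; 0.3634]  nu=[0.6701]  x^+=[1.6723, 1.1043]  P^+=[0.2809 -0.1447; -0.1447 0.4130]
step 3: x^-=[2.1030, 1.1043]  P^-=[0.4508 0.0123; 0.0123 0.5030]  H_jac=[0.8854 0.4649]  S=[0.7622]  K=[0.5311; 0.3211]  nu=[-3.8753]  x^+=[0.0447, -0.1401]  P^+=[0.2358 -0.1177; -0.1177 0.4244]

H_jac[0,1] = 0.4649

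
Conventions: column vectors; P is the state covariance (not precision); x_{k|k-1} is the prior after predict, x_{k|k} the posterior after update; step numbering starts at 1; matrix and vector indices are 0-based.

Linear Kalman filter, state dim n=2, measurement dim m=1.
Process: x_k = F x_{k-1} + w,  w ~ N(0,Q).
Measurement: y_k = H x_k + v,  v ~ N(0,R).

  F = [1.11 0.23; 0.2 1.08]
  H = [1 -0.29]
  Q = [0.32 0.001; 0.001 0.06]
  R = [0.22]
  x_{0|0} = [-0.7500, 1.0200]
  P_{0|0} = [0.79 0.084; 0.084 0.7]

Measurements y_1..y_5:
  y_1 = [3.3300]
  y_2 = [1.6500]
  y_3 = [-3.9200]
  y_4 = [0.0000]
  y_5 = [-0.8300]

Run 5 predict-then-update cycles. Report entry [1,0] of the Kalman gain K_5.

step 1: x^-=[-0.5979, 0.9516]  P^-=[1.3733 0.4548; 0.4548 0.9444]  S=[1.4089]  K=[0.8811; 0.1284]  nu=[4.2039]  x^+=[3.1061, 1.4915]  P^+=[0.2795 0.2954; 0.2954 0.9211]
step 2: x^-=[3.7908, 2.2321]  P^-=[0.8639 0.6596; 0.6596 1.2732]  S=[0.8085]  K=[0.8320; 0.3591]  nu=[-1.4935]  x^+=[2.5482, 1.6957]  P^+=[0.3043 0.4180; 0.4180 1.1689]
step 3: x^-=[3.2185, 2.3410]  P^-=[0.9701 0.8792; 0.8792 1.6162]  S=[0.8161]  K=[0.8763; 0.5030]  nu=[-6.4596]  x^+=[-2.4421, -0.9084]  P^+=[0.3434 0.5195; 0.5195 1.4097]
step 4: x^-=[-2.9197, -1.4695]  P^-=[1.0830 1.0740; 1.0740 1.9424]  S=[0.8434]  K=[0.9148; 0.6056]  nu=[2.4935]  x^+=[-0.6387, 0.0406]  P^+=[0.3772 0.6068; 0.6068 1.6331]
step 5: x^-=[-0.6996, -0.0838]  P^-=[1.1810 1.2458; 1.2458 2.2421]  S=[0.8670]  K=[0.9455; 0.6869]  nu=[-0.1547]  x^+=[-0.8459, -0.1901]  P^+=[0.4060 0.6827; 0.6827 1.8329]

K[1,0] = 0.6869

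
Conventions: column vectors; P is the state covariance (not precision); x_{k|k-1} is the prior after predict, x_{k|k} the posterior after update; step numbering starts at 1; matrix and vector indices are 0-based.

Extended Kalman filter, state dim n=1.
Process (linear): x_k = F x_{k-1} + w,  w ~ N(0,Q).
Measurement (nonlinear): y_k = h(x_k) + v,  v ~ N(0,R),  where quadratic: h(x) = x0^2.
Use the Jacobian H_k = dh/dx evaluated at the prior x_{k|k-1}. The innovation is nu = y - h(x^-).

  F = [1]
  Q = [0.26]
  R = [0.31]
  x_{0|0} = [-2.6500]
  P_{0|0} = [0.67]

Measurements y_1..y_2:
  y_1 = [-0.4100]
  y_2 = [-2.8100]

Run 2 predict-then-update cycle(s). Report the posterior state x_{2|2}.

x_post = [0.2147]

step 1: x^-=[-2.6500]  P^-=[0.9300]  H_jac=[-5.3000]  S=[26.4337]  K=[-0.1865]  nu=[-7.4325]  x^+=[-1.2641]  P^+=[0.0109]
step 2: x^-=[-1.2641]  P^-=[0.2709]  H_jac=[-2.5282]  S=[2.0415]  K=[-0.3355]  nu=[-4.4079]  x^+=[0.2147]  P^+=[0.0411]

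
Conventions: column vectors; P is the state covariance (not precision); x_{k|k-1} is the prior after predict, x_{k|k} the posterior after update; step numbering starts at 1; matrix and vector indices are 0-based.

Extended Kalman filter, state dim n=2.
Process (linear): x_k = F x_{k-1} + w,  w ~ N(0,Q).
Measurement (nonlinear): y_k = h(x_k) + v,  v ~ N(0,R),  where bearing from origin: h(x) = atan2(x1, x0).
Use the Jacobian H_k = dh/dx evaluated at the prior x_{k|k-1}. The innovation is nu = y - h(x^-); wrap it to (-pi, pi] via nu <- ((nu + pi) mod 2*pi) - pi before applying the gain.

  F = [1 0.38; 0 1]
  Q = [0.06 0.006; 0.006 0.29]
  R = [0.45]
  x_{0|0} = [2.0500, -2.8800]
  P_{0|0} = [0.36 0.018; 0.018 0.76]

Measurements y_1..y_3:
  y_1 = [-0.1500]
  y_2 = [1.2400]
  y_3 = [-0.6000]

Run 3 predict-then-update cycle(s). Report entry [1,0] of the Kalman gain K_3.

K[1,0] = 0.8288

step 1: x^-=[0.9556, -2.8800]  P^-=[0.5434 0.3128; 0.3128 1.0500]  H_jac=[0.3128 0.1038]  S=[0.5348]  K=[0.3785; 0.3867]  nu=[1.1004]  x^+=[1.3722, -2.4544]  P^+=[0.4668 0.2345; 0.2345 0.9700]
step 2: x^-=[0.4395, -2.4544]  P^-=[0.8451 0.6091; 0.6091 1.2600]  H_jac=[0.3948 0.0707]  S=[0.6220]  K=[0.6056; 0.5298]  nu=[2.6336]  x^+=[2.0344, -1.0592]  P^+=[0.6170 0.4096; 0.4096 1.0854]
step 3: x^-=[1.6319, -1.0592]  P^-=[1.1450 0.8280; 0.8280 1.3754]  H_jac=[0.2798 0.4312]  S=[0.9952]  K=[0.6807; 0.8288]  nu=[-0.0243]  x^+=[1.6153, -1.0793]  P^+=[0.6839 0.2666; 0.2666 0.6919]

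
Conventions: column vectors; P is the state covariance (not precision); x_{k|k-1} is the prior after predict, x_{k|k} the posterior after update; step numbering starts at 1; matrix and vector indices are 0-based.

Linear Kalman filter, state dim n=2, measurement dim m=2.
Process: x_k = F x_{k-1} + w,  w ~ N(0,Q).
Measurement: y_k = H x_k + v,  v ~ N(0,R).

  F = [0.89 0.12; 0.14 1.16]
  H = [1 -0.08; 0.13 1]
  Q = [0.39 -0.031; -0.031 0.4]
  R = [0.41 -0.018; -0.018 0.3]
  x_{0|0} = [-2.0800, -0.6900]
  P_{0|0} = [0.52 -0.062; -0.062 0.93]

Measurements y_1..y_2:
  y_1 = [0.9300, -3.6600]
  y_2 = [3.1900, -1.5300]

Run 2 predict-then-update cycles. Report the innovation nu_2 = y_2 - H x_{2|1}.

innov = [3.5531, 2.3207]

step 1: x^-=[-1.9340, -1.0916]  P^-=[0.8020 0.0982; 0.0982 1.6415]  S=[1.2068 0.0521; 0.0521 1.9805]  K=[0.6544 0.0850; -0.0636 0.8369]  nu=[2.7767, -2.3170]  x^+=[-0.3139, -3.2073]  P^+=[0.2651 -0.0207; -0.0207 0.2549]
step 2: x^-=[-0.6642, -3.7644]  P^-=[0.5992 0.0158; 0.0158 0.7415]  S=[1.0115 0.0162; 0.0162 1.0557]  K=[0.5899 0.0797; -0.0543 0.7051]  nu=[3.5531, 2.3207]  x^+=[1.6167, -2.3211]  P^+=[0.2390 -0.0178; -0.0178 0.2148]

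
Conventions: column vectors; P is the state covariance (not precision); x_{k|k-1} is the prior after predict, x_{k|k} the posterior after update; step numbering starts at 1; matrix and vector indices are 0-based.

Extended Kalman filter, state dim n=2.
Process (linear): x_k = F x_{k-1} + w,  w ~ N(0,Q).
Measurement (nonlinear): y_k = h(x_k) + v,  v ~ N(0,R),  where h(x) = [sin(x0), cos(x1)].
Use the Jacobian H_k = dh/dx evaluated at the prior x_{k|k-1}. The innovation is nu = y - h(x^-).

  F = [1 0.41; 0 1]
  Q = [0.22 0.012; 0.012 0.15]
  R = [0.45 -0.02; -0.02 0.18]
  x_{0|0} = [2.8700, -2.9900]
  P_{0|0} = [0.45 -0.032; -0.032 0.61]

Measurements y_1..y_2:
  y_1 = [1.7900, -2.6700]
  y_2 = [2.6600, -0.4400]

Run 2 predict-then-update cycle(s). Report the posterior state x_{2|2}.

step 1: x^-=[1.6441, -2.9900]  P^-=[0.7463 0.2301; 0.2301 0.7600]  H_jac=[-0.0732 0.0000; 0.0000 0.1510]  S=[0.4540 -0.0225; -0.0225 0.1973]  K=[-0.1123 0.1633; -0.0083 0.5807]  nu=[0.7927, -1.6815]  x^+=[1.2806, -3.9729]  P^+=[0.7345 0.2095; 0.2095 0.6932]
step 2: x^-=[-0.3483, -3.9729]  P^-=[1.2428 0.5057; 0.5057 0.8432]  H_jac=[0.9399 0.0000; 0.0000 -0.7388]  S=[1.5480 -0.3712; -0.3712 0.6403]  K=[0.7139 -0.1696; 0.0857 -0.9233]  nu=[3.0013, 0.2339]  x^+=[1.7548, -3.9318]  P^+=[0.3454 0.0607; 0.0607 0.2273]

x_post = [1.7548, -3.9318]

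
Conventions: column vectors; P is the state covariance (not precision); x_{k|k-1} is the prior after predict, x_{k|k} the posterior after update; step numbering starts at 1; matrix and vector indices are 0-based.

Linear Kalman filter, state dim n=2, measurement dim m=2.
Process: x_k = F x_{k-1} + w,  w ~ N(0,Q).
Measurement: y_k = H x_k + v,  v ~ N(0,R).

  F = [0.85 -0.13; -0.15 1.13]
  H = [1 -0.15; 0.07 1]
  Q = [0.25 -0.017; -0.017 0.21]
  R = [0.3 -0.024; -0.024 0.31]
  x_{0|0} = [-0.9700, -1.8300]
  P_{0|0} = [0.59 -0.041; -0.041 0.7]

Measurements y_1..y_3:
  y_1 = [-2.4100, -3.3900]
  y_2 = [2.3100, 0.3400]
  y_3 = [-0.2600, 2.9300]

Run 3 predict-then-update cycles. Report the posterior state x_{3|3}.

step 1: x^-=[-0.5866, -1.9224]  P^-=[0.6972 -0.2352; -0.2352 1.1310]  S=[1.0932 -0.3776; -0.3776 1.4115]  K=[0.6880 0.0520; -0.1076 0.7608]  nu=[-2.1118, -1.4265]  x^+=[-2.1136, -2.7806]  P^+=[0.2030 -0.0146; -0.0146 0.2395]
step 2: x^-=[-1.4350, -2.8251]  P^-=[0.4039 -0.0924; -0.0924 0.5253]  S=[0.7434 -0.1659; -0.1659 0.8243]  K=[0.5702 0.0370; -0.0940 0.6105]  nu=[3.3213, 3.2655]  x^+=[0.5796, -1.1437]  P^+=[0.1681 -0.0140; -0.0140 0.1925]
step 3: x^-=[0.6413, -1.3794]  P^-=[0.3778 -0.0804; -0.0804 0.4643]  S=[0.7123 -0.1468; -0.1468 0.7649]  K=[0.5546 0.0359; -0.0907 0.5823]  nu=[-1.1083, 4.2645]  x^+=[0.1797, 1.2041]  P^+=[0.1635 -0.0136; -0.0136 0.1836]

x_post = [0.1797, 1.2041]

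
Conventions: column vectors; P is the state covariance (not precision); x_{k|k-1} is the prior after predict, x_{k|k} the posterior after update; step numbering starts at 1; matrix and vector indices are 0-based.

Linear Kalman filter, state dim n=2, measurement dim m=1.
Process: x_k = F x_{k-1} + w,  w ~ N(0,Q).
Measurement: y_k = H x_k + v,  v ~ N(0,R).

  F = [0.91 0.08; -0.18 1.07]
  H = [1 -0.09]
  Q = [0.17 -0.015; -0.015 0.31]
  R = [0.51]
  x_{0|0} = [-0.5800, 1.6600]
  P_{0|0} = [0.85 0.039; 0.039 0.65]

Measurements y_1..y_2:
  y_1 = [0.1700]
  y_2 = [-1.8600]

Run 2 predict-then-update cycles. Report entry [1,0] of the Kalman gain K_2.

K[1,0] = -0.0808

step 1: x^-=[-0.3950, 1.8806]  P^-=[0.8837 -0.0612; -0.0612 1.0667]  S=[1.4134]  K=[0.6292; -0.1112]  nu=[0.7343]  x^+=[0.0670, 1.7989]  P^+=[0.3243 0.0377; 0.0377 1.0492]
step 2: x^-=[0.2048, 1.9128]  P^-=[0.4507 0.0579; 0.0579 1.5072]  S=[0.9625]  K=[0.4629; -0.0808]  nu=[-1.8927]  x^+=[-0.6712, 2.0658]  P^+=[0.2445 0.0939; 0.0939 1.5009]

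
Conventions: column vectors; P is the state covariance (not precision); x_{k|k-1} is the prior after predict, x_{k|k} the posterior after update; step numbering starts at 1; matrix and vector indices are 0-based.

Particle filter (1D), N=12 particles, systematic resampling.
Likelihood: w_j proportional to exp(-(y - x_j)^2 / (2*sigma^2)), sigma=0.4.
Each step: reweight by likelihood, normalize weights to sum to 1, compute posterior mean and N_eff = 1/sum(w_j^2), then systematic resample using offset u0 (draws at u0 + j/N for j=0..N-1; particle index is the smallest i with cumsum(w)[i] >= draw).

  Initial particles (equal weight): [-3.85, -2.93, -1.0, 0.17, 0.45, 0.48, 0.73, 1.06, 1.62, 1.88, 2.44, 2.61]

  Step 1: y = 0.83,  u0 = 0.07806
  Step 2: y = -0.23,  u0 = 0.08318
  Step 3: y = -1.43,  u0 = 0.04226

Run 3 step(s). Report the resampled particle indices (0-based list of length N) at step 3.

step 1: w=[0.0000, 0.0000, 0.0000, 0.0719, 0.1786, 0.1912, 0.2718, 0.2377, 0.0399, 0.0089, 0.0001, 0.0000]  mean=0.7163  Neff=4.8633  idx=[4, 4, 4, 5, 5, 6, 6, 6, 7, 7, 7, 9]
step 2: w=[0.1805, 0.1805, 0.1805, 0.1584, 0.1584, 0.0430, 0.0430, 0.0430, 0.0042, 0.0042, 0.0042, 0.0000]  mean=0.5033  Neff=6.5127  idx=[0, 0, 1, 1, 2, 2, 3, 3, 4, 4, 6, 10]
step 3: w=[0.1132, 0.1132, 0.1132, 0.1132, 0.1132, 0.1132, 0.0794, 0.0794, 0.0794, 0.0794, 0.0033, 0.0000]  mean=0.4605  Neff=9.7946  idx=[0, 1, 1, 2, 3, 4, 4, 5, 6, 7, 8, 9]

resampled_idx = [0, 1, 1, 2, 3, 4, 4, 5, 6, 7, 8, 9]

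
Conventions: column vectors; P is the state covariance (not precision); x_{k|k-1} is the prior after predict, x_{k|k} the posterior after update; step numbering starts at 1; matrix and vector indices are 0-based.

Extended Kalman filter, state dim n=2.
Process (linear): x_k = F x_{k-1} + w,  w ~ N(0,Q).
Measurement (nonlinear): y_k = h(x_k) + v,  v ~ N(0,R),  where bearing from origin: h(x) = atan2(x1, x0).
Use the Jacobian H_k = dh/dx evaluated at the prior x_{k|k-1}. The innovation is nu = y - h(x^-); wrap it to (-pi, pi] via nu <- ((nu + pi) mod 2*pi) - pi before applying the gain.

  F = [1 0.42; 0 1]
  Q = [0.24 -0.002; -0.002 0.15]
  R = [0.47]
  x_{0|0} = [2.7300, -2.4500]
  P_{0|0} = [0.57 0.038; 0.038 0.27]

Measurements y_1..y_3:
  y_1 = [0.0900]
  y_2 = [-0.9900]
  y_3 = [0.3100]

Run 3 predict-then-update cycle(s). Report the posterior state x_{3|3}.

step 1: x^-=[1.7010, -2.4500]  P^-=[0.8895 0.1494; 0.1494 0.4200]  H_jac=[0.2754 0.1912]  S=[0.5686]  K=[0.4811; 0.2136]  nu=[1.0539]  x^+=[2.2081, -2.2249]  P^+=[0.7579 0.0910; 0.0910 0.3941]
step 2: x^-=[1.2736, -2.2249]  P^-=[1.1439 0.2545; 0.2545 0.5441]  H_jac=[0.3385 0.1938]  S=[0.6549]  K=[0.6666; 0.2925]  nu=[0.0609]  x^+=[1.3142, -2.2071]  P^+=[0.8529 0.1268; 0.1268 0.4880]
step 3: x^-=[0.3872, -2.2071]  P^-=[1.2854 0.3297; 0.3297 0.6380]  H_jac=[0.4396 0.0771]  S=[0.7445]  K=[0.7931; 0.2608]  nu=[1.7071]  x^+=[1.7411, -1.7619]  P^+=[0.8172 0.1758; 0.1758 0.5874]

x_post = [1.7411, -1.7619]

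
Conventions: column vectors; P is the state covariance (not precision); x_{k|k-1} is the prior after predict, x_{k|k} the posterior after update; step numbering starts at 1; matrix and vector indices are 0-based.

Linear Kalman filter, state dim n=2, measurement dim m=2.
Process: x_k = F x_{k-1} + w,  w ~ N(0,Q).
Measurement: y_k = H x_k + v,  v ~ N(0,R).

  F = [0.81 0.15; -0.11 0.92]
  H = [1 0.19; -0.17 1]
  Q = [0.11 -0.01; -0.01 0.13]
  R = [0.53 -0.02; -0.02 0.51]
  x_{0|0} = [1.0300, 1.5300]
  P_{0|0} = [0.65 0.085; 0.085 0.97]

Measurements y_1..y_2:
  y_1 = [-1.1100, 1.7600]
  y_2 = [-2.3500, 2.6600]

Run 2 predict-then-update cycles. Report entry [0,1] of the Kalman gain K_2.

K[0,1] = -0.0441

step 1: x^-=[1.0638, 1.2943]  P^-=[0.5789 0.1279; 0.1279 0.9417]  S=[1.1915 0.1843; 0.1843 1.4249]  K=[0.5133 -0.0457; 0.1609 0.6248]  nu=[-2.4197, 0.6465]  x^+=[-0.2079, 1.3090]  P^+=[0.2706 0.0124; 0.0124 0.3175]
step 2: x^-=[0.0280, 1.2271]  P^-=[0.2977 0.0188; 0.0188 0.3995]  S=[0.8493 0.0235; 0.0235 0.9118]  K=[0.3560 -0.0441; 0.0995 0.4321]  nu=[-2.6111, 1.4376]  x^+=[-0.9649, 1.5885]  P^+=[0.1891 0.0025; 0.0025 0.2188]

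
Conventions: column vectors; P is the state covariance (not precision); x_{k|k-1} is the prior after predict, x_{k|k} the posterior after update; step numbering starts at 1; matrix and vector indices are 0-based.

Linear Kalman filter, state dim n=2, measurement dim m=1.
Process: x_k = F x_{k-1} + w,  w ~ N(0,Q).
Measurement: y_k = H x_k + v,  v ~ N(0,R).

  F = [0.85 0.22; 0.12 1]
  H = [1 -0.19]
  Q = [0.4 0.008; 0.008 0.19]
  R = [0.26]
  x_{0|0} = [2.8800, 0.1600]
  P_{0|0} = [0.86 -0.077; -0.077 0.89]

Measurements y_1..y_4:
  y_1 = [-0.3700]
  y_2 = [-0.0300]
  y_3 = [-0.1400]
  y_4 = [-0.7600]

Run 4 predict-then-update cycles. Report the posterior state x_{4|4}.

step 1: x^-=[2.4832, 0.5056]  P^-=[1.0356 0.2240; 0.2240 1.0739]  S=[1.2493]  K=[0.7949; 0.0160]  nu=[-2.7571]  x^+=[0.2915, 0.4615]  P^+=[0.2462 0.2081; 0.2081 1.0736]
step 2: x^-=[0.3493, 0.4965]  P^-=[0.7077 0.4517; 0.4517 1.3171]  S=[0.8436]  K=[0.7372; 0.2388]  nu=[-0.2850]  x^+=[0.1392, 0.4284]  P^+=[0.2493 0.3032; 0.3032 1.2690]
step 3: x^-=[0.2126, 0.4451]  P^-=[0.7549 0.5783; 0.5783 1.5353]  S=[0.8506]  K=[0.7583; 0.3370]  nu=[-0.2680]  x^+=[0.0093, 0.3548]  P^+=[0.2658 0.3610; 0.3610 1.4387]
step 4: x^-=[0.0860, 0.3559]  P^-=[0.7966 0.6680; 0.6680 1.7192]  S=[0.8649]  K=[0.7744; 0.3947]  nu=[-0.7784]  x^+=[-0.5168, 0.0487]  P^+=[0.2780 0.4037; 0.4037 1.5845]

x_post = [-0.5168, 0.0487]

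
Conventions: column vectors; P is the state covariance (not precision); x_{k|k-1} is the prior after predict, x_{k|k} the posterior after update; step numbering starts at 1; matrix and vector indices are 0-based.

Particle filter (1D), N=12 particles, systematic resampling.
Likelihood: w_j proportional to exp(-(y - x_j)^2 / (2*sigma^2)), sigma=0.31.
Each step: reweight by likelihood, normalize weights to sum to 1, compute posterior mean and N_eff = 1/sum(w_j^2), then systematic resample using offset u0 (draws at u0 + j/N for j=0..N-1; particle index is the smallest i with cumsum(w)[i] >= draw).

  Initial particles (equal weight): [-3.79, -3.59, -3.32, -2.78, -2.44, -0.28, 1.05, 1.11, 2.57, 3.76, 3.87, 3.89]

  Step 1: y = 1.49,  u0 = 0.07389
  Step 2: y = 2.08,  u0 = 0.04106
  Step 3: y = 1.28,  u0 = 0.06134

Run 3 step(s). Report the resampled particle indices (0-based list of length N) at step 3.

step 1: w=[0.0000, 0.0000, 0.0000, 0.0000, 0.0000, 0.0000, 0.4351, 0.5621, 0.0028, 0.0000, 0.0000, 0.0000]  mean=1.0879  Neff=1.9790  idx=[6, 6, 6, 6, 6, 7, 7, 7, 7, 7, 7, 7]
step 2: w=[0.0553, 0.0553, 0.0553, 0.0553, 0.0553, 0.1033, 0.1033, 0.1033, 0.1033, 0.1033, 0.1033, 0.1033]  mean=1.0934  Neff=11.1051  idx=[0, 2, 3, 5, 5, 6, 7, 8, 9, 9, 10, 11]
step 3: w=[0.0758, 0.0758, 0.0758, 0.0859, 0.0859, 0.0859, 0.0859, 0.0859, 0.0859, 0.0859, 0.0859, 0.0859]  mean=1.0964  Neff=11.9672  idx=[0, 1, 3, 3, 4, 5, 6, 7, 8, 9, 10, 11]

resampled_idx = [0, 1, 3, 3, 4, 5, 6, 7, 8, 9, 10, 11]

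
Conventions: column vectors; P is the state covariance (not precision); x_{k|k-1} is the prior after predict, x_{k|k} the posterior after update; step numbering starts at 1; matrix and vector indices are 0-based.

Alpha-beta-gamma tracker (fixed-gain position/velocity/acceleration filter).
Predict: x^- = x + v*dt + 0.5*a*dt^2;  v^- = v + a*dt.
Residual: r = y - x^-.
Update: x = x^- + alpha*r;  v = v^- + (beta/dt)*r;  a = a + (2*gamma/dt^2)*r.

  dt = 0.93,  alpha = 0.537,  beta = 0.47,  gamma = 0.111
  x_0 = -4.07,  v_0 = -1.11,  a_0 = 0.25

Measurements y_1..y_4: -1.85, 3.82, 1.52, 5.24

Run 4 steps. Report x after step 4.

x_post = 6.8401

step 1: x_pred=-4.9942  r=3.1442  x^+=-3.3058  v^+=0.7115  a^+=1.0570
step 2: x_pred=-2.1869  r=6.0069  x^+=1.0388  v^+=4.7303  a^+=2.5989
step 3: x_pred=6.5619  r=-5.0419  x^+=3.8544  v^+=4.5992  a^+=1.3048
step 4: x_pred=8.6959  r=-3.4559  x^+=6.8401  v^+=4.0661  a^+=0.4177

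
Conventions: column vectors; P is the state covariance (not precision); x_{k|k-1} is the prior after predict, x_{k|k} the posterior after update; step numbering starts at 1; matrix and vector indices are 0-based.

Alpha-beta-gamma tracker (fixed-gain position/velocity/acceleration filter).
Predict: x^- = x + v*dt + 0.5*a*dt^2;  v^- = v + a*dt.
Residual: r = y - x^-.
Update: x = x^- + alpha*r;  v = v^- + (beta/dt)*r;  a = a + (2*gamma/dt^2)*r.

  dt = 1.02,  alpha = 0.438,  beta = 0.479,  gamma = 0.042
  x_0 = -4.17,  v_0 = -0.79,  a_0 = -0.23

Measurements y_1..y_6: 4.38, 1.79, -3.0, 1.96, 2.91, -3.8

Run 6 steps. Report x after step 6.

step 1: x_pred=-5.0954  r=9.4754  x^+=-0.9452  v^+=3.4251  a^+=0.5350
step 2: x_pred=2.8268  r=-1.0368  x^+=2.3727  v^+=3.4840  a^+=0.4513
step 3: x_pred=6.1611  r=-9.1611  x^+=2.1486  v^+=-0.3578  a^+=-0.2883
step 4: x_pred=1.6336  r=0.3264  x^+=1.7766  v^+=-0.4986  a^+=-0.2620
step 5: x_pred=1.1317  r=1.7783  x^+=1.9106  v^+=0.0693  a^+=-0.1184
step 6: x_pred=1.9197  r=-5.7197  x^+=-0.5855  v^+=-2.7375  a^+=-0.5802

x_post = -0.5855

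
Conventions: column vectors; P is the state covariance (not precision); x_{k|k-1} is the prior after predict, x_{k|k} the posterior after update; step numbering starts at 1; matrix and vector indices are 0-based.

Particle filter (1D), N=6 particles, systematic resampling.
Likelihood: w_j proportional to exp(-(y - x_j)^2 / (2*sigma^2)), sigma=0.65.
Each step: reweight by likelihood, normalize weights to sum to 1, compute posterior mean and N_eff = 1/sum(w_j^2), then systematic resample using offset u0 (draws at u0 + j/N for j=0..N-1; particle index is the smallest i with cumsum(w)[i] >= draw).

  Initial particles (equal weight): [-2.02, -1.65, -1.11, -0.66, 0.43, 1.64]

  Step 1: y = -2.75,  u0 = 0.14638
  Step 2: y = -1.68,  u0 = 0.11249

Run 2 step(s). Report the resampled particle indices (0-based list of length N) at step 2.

step 1: w=[0.6505, 0.2919, 0.0507, 0.0070, 0.0000, 0.0000]  mean=-1.8564  Neff=1.9572  idx=[0, 0, 0, 0, 1, 2]
step 2: w=[0.1687, 0.1687, 0.1687, 0.1687, 0.1933, 0.1317]  mean=-1.8286  Neff=5.9307  idx=[0, 1, 2, 3, 4, 5]

resampled_idx = [0, 1, 2, 3, 4, 5]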